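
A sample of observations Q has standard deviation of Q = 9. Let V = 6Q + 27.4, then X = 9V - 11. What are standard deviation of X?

standard deviation of V = |6|·9 = 54.
standard deviation of X = |9|·54 = 486.

standard deviation of X = 486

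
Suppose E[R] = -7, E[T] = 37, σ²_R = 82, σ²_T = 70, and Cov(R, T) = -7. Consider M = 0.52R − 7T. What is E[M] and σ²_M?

E[M] = -262.64, σ²_M = 3503.1328

E[M] = 0.52·E[R] + (-7)·E[T] = 0.52·(-7) + (-7)·37 = -262.64.
σ²_M = a²·σ²_R + b²·σ²_T + 2ab·Cov(R, T) with a = 0.52, b = -7.
= 0.52²·82 + (-7)²·70 + 2·0.52·(-7)·(-7)
= 22.1728 + 3430 + 50.96 = 3503.1328.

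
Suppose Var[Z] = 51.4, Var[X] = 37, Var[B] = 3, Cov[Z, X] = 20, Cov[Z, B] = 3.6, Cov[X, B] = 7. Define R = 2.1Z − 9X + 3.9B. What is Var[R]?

Var[R] = a²·Var[Z] + b²·Var[X] + c²·Var[B] + 2ab·Cov[Z, X] + 2ac·Cov[Z, B] + 2bc·Cov[X, B], with a = 2.1, b = -9, c = 3.9.
= 226.674 + 2997 + 45.63 + (-756) + 58.968 + (-491.4)
= 2080.872.

Var[R] = 2080.872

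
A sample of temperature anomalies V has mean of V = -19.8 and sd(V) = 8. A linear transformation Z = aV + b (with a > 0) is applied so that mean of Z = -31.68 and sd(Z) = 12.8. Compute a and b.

sd(Z) = a·sd(V) (a > 0), so a = 12.8/8 = 1.6.
mean of Z = a·mean of V + b, so b = -31.68 − 1.6·(-19.8) = 0.

a = 1.6, b = 0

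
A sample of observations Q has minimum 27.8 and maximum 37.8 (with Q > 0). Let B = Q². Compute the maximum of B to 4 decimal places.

max(B) = 1428.84

Q² is increasing on this domain, so max(B) comes from max(Q) = 37.8: max(B) = square(37.8) = 1428.84.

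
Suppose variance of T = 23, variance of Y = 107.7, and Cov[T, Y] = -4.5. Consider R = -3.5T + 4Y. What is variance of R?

variance of R = 2130.95

variance of R = a²·variance of T + b²·variance of Y + 2ab·Cov[T, Y] with a = -3.5, b = 4.
= (-3.5)²·23 + 4²·107.7 + 2·(-3.5)·4·(-4.5)
= 281.75 + 1723.2 + 126 = 2130.95.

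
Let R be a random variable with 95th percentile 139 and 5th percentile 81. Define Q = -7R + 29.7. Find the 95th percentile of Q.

95th percentile of Q = -537.3

Since a = -7 < 0 the transformation is decreasing, reversing order: the 95th percentile of Q corresponds to the 5th percentile of R.
So P_{95}(Q) = a·P_{5}(R) + b = (-7)·81 + 29.7 = -537.3.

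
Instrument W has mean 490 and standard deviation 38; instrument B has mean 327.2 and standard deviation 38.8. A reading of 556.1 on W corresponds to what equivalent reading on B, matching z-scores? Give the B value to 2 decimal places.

z = (556.1 − 490)/38 ≈ 1.7395.
B = 327.2 + z·38.8 = 327.2 + (556.1 − 490)·38.8/38 ≈ 394.69.

B = 394.69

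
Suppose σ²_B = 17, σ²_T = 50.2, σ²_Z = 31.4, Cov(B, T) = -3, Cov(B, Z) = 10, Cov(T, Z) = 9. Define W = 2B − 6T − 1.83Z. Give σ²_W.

σ²_W = a²·σ²_B + b²·σ²_T + c²·σ²_Z + 2ab·Cov(B, T) + 2ac·Cov(B, Z) + 2bc·Cov(T, Z), with a = 2, b = -6, c = -1.83.
= 68 + 1807.2 + 105.15546 + 72 + (-73.2) + 197.64
= 2176.79546.

σ²_W = 2176.79546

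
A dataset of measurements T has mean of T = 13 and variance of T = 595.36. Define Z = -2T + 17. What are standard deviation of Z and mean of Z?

standard deviation of Z = 48.8, mean of Z = -9

Z = -2T + 17 is linear with a = -2, b = 17.
standard deviation of T = √595.36 = 24.4.
standard deviation of Z = |a|·standard deviation of T = |-2|·24.4 = 48.8.
mean of Z = a·mean of T + b = (-2)·13 + 17 = -9.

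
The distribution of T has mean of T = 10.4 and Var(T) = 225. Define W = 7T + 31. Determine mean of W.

mean of W = 103.8

W = 7T + 31 is linear with a = 7, b = 31.
mean of W = a·mean of T + b = 7·10.4 + 31 = 103.8.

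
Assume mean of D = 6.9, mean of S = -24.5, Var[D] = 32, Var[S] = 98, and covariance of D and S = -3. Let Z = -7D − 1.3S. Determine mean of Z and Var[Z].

mean of Z = (-7)·mean of D + (-1.3)·mean of S = (-7)·6.9 + (-1.3)·(-24.5) = -16.45.
Var[Z] = a²·Var[D] + b²·Var[S] + 2ab·covariance of D and S with a = -7, b = -1.3.
= (-7)²·32 + (-1.3)²·98 + 2·(-7)·(-1.3)·(-3)
= 1568 + 165.62 + (-54.6) = 1679.02.

mean of Z = -16.45, Var[Z] = 1679.02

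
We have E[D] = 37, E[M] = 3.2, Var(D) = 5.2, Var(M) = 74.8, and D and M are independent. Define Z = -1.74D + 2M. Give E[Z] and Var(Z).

E[Z] = (-1.74)·E[D] + 2·E[M] = (-1.74)·37 + 2·3.2 = -57.98.
Var(Z) = a²·Var(D) + b²·Var(M) + 2ab·Cov[D, M] with a = -1.74, b = 2.
Independence gives Cov[D, M] = 0.
= (-1.74)²·5.2 + 2²·74.8 + 2·(-1.74)·2·0
= 15.74352 + 299.2 + 0 = 314.94352.

E[Z] = -57.98, Var(Z) = 314.94352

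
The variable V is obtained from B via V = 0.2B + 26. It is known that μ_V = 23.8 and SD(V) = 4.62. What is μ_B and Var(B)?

μ_B = -11, Var(B) = 533.61

From V = 0.2B + 26: μ_V = a·μ_B + b, so μ_B = (μ_V − b)/a = (23.8 − 26)/0.2 = -11.
Var(V) = 4.62² = 21.3444.
Var(V) = a²·Var(B), so Var(B) = 21.3444/0.2² = 533.61.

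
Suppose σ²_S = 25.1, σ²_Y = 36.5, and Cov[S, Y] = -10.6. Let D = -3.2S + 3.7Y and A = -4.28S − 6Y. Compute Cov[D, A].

Cov[D, A] = -502.1888

By bilinearity, Cov[D, A] = ac·σ²_S + bd·σ²_Y + (ad+bc)·Cov[S, Y], with a=-3.2, b=3.7, c=-4.28, d=-6.
ac·σ²_S = (-3.2)·(-4.28)·25.1 = 343.7696
bd·σ²_Y = 3.7·(-6)·36.5 = -810.3
(ad+bc)·Cov[S, Y] = (3.364)·(-10.6) = -35.6584
Cov[D, A] = 343.7696 + (-810.3) + (-35.6584) = -502.1888.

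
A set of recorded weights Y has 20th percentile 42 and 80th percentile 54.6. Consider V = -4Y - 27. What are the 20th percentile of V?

Since a = -4 < 0 the transformation is decreasing, reversing order: the 20th percentile of V corresponds to the 80th percentile of Y.
So P_{20}(V) = a·P_{80}(Y) + b = (-4)·54.6 + (-27) = -245.4.

20th percentile of V = -245.4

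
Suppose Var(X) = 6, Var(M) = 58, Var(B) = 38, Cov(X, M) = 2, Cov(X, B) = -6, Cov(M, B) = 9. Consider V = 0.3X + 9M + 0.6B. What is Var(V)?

Var(V) = 4818.06

Var(V) = a²·Var(X) + b²·Var(M) + c²·Var(B) + 2ab·Cov(X, M) + 2ac·Cov(X, B) + 2bc·Cov(M, B), with a = 0.3, b = 9, c = 0.6.
= 0.54 + 4698 + 13.68 + 10.8 + (-2.16) + 97.2
= 4818.06.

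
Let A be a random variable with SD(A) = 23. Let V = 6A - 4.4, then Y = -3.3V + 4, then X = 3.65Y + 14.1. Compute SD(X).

SD(V) = |6|·23 = 138.
SD(Y) = |-3.3|·138 = 455.4.
SD(X) = |3.65|·455.4 = 1662.21.

SD(X) = 1662.21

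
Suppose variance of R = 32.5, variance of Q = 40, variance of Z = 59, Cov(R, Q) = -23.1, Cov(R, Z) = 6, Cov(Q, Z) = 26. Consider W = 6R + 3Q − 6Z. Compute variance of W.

variance of W = 1454.4

variance of W = a²·variance of R + b²·variance of Q + c²·variance of Z + 2ab·Cov(R, Q) + 2ac·Cov(R, Z) + 2bc·Cov(Q, Z), with a = 6, b = 3, c = -6.
= 1170 + 360 + 2124 + (-831.6) + (-432) + (-936)
= 1454.4.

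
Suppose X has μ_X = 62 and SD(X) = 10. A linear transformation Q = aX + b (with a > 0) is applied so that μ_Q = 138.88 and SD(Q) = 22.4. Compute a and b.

a = 2.24, b = 0

SD(Q) = a·SD(X) (a > 0), so a = 22.4/10 = 2.24.
μ_Q = a·μ_X + b, so b = 138.88 − 2.24·62 = 0.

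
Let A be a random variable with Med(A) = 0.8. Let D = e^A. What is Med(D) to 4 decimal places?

Med(D) = 2.2255

e^A is monotone on this domain, so Med(D) = exp(0.8) ≈ 2.2255.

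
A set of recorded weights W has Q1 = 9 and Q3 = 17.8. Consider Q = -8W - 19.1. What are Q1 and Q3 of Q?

Q1(Q) = -161.5, Q3(Q) = -91.1

a = -8 < 0 reverses order: Q1(Q) comes from Q3(W), Q3(Q) from Q1(W).
Q1(Q) = (-8)·17.8 + (-19.1) = -161.5; Q3(Q) = (-8)·9 + (-19.1) = -91.1.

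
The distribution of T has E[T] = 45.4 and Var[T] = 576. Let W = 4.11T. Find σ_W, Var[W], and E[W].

W = 4.11T is linear with a = 4.11, b = 0.
σ_T = √576 = 24.
σ_W = |a|·σ_T = |4.11|·24 = 98.64.
Var[W] = a²·Var[T] = 4.11²·576 = 9729.8496.
E[W] = a·E[T] + b = 4.11·45.4 = 186.594.

σ_W = 98.64, Var[W] = 9729.8496, E[W] = 186.594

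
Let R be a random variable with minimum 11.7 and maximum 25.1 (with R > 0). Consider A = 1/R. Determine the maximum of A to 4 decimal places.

max(A) = 0.0855

1/R is decreasing on this domain, so max(A) comes from min(R) = 11.7: max(A) = 1/(11.7) ≈ 0.0855.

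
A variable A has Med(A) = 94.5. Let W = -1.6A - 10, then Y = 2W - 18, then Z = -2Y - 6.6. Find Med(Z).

Med(Z) = 674.2

Med(W) = (-1.6)·94.5 + (-10) = -161.2.
Med(Y) = 2·(-161.2) + (-18) = -340.4.
Med(Z) = (-2)·(-340.4) + (-6.6) = 674.2.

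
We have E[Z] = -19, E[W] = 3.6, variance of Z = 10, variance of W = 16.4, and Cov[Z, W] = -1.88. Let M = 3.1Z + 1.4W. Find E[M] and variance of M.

E[M] = 3.1·E[Z] + 1.4·E[W] = 3.1·(-19) + 1.4·3.6 = -53.86.
variance of M = a²·variance of Z + b²·variance of W + 2ab·Cov[Z, W] with a = 3.1, b = 1.4.
= 3.1²·10 + 1.4²·16.4 + 2·3.1·1.4·(-1.88)
= 96.1 + 32.144 + (-16.3184) = 111.9256.

E[M] = -53.86, variance of M = 111.9256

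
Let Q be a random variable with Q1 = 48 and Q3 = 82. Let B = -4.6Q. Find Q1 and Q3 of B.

a = -4.6 < 0 reverses order: Q1(B) comes from Q3(Q), Q3(B) from Q1(Q).
Q1(B) = (-4.6)·82 = -377.2; Q3(B) = (-4.6)·48 = -220.8.

Q1(B) = -377.2, Q3(B) = -220.8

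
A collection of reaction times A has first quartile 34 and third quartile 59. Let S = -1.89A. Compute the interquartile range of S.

IQR(S) = 47.25

IQR of A = Q3 − Q1 = 59 − 34 = 25.
Under S = aA + b, IQR(S) = |a|·IQR(A) = |-1.89|·25 = 47.25 (shifts cancel; spread scales by |a|).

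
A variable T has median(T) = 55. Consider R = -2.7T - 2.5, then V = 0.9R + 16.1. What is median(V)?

median(V) = -119.8

median(R) = (-2.7)·55 + (-2.5) = -151.
median(V) = 0.9·(-151) + 16.1 = -119.8.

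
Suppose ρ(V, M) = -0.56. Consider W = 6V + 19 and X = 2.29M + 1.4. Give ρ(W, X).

Linear rescalings preserve correlation up to sign; here the slopes 6 and 2.29 have the same sign, so ρ(W, X) = ρ(V, M) = -0.56.

ρ(W, X) = -0.56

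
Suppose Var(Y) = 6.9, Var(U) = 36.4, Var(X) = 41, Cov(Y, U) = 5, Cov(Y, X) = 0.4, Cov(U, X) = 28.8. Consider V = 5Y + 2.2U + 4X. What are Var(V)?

Var(V) = a²·Var(Y) + b²·Var(U) + c²·Var(X) + 2ab·Cov(Y, U) + 2ac·Cov(Y, X) + 2bc·Cov(U, X), with a = 5, b = 2.2, c = 4.
= 172.5 + 176.176 + 656 + 110 + 16 + 506.88
= 1637.556.

Var(V) = 1637.556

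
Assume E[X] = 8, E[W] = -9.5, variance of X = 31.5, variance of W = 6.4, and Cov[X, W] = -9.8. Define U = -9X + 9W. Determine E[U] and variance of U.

E[U] = (-9)·E[X] + 9·E[W] = (-9)·8 + 9·(-9.5) = -157.5.
variance of U = a²·variance of X + b²·variance of W + 2ab·Cov[X, W] with a = -9, b = 9.
= (-9)²·31.5 + 9²·6.4 + 2·(-9)·9·(-9.8)
= 2551.5 + 518.4 + 1587.6 = 4657.5.

E[U] = -157.5, variance of U = 4657.5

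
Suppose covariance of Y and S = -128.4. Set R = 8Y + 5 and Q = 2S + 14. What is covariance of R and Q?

covariance of R and Q = -2054.4

covariance of R and Q = a·c·covariance of Y and S = 8·2·(-128.4) = -2054.4. Additive constants drop out.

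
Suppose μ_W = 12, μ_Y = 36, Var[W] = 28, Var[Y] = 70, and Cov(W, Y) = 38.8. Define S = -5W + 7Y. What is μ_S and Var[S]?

μ_S = (-5)·μ_W + 7·μ_Y = (-5)·12 + 7·36 = 192.
Var[S] = a²·Var[W] + b²·Var[Y] + 2ab·Cov(W, Y) with a = -5, b = 7.
= (-5)²·28 + 7²·70 + 2·(-5)·7·38.8
= 700 + 3430 + (-2716) = 1414.

μ_S = 192, Var[S] = 1414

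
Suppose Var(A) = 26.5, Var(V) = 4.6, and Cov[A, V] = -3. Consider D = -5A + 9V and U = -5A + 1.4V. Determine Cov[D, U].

By bilinearity, Cov[D, U] = ac·Var(A) + bd·Var(V) + (ad+bc)·Cov[A, V], with a=-5, b=9, c=-5, d=1.4.
ac·Var(A) = (-5)·(-5)·26.5 = 662.5
bd·Var(V) = 9·1.4·4.6 = 57.96
(ad+bc)·Cov[A, V] = (-52)·(-3) = 156
Cov[D, U] = 662.5 + 57.96 + 156 = 876.46.

Cov[D, U] = 876.46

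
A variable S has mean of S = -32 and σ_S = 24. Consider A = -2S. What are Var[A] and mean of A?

Var[A] = 2304, mean of A = 64

A = -2S is linear with a = -2, b = 0.
Var[S] = 24² = 576.
Var[A] = a²·Var[S] = (-2)²·576 = 2304.
mean of A = a·mean of S + b = (-2)·(-32) = 64.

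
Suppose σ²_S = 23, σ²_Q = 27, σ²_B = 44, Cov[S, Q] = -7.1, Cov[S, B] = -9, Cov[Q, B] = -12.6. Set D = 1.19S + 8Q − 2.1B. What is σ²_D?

σ²_D = a²·σ²_S + b²·σ²_Q + c²·σ²_B + 2ab·Cov[S, Q] + 2ac·Cov[S, B] + 2bc·Cov[Q, B], with a = 1.19, b = 8, c = -2.1.
= 32.5703 + 1728 + 194.04 + (-135.184) + 44.982 + 423.36
= 2287.7683.

σ²_D = 2287.7683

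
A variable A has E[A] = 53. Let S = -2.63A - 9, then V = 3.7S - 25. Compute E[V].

E[V] = -574.043

E[S] = (-2.63)·53 + (-9) = -148.39.
E[V] = 3.7·(-148.39) + (-25) = -574.043.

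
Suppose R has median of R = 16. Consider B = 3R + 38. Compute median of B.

median of B = 86

A linear map preserves order up to sign, so median of B = a·median of R + b = 3·16 + 38 = 86.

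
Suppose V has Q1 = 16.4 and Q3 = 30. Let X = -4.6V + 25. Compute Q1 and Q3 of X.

Q1(X) = -113, Q3(X) = -50.44

a = -4.6 < 0 reverses order: Q1(X) comes from Q3(V), Q3(X) from Q1(V).
Q1(X) = (-4.6)·30 + 25 = -113; Q3(X) = (-4.6)·16.4 + 25 = -50.44.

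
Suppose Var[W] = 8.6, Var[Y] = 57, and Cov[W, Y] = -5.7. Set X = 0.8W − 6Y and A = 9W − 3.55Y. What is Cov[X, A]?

Cov[X, A] = 1600.008

By bilinearity, Cov[X, A] = ac·Var[W] + bd·Var[Y] + (ad+bc)·Cov[W, Y], with a=0.8, b=-6, c=9, d=-3.55.
ac·Var[W] = 0.8·9·8.6 = 61.92
bd·Var[Y] = (-6)·(-3.55)·57 = 1214.1
(ad+bc)·Cov[W, Y] = (-56.84)·(-5.7) = 323.988
Cov[X, A] = 61.92 + 1214.1 + 323.988 = 1600.008.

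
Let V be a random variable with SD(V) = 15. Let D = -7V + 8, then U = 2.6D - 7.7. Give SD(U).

SD(U) = 273

SD(D) = |-7|·15 = 105.
SD(U) = |2.6|·105 = 273.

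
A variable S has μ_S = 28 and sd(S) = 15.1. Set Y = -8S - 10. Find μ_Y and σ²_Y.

Y = -8S - 10 is linear with a = -8, b = -10.
μ_Y = a·μ_S + b = (-8)·28 + (-10) = -234.
σ²_S = 15.1² = 228.01.
σ²_Y = a²·σ²_S = (-8)²·228.01 = 14592.64 (the additive constant -10 does not affect variance).

μ_Y = -234, σ²_Y = 14592.64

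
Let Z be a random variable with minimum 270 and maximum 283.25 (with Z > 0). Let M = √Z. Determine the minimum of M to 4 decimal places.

min(M) = 16.4317

√Z is increasing on this domain, so min(M) comes from min(Z) = 270: min(M) = √(270) ≈ 16.4317.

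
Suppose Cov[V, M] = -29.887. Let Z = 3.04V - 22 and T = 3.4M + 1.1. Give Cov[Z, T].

Cov[Z, T] = a·c·Cov[V, M] = 3.04·3.4·(-29.887) = -308.912032. Additive constants drop out.

Cov[Z, T] = -308.912032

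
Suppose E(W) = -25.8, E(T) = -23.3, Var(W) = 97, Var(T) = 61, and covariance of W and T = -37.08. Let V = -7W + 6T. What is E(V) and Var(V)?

E(V) = (-7)·E(W) + 6·E(T) = (-7)·(-25.8) + 6·(-23.3) = 40.8.
Var(V) = a²·Var(W) + b²·Var(T) + 2ab·covariance of W and T with a = -7, b = 6.
= (-7)²·97 + 6²·61 + 2·(-7)·6·(-37.08)
= 4753 + 2196 + 3114.72 = 10063.72.

E(V) = 40.8, Var(V) = 10063.72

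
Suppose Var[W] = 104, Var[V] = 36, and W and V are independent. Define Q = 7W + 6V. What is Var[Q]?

Var[Q] = a²·Var[W] + b²·Var[V] + 2ab·Cov[W, V] with a = 7, b = 6.
Independence gives Cov[W, V] = 0.
= 7²·104 + 6²·36 + 2·7·6·0
= 5096 + 1296 + 0 = 6392.

Var[Q] = 6392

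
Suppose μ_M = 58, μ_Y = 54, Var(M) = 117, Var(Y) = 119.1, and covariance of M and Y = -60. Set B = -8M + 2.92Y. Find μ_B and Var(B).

μ_B = (-8)·μ_M + 2.92·μ_Y = (-8)·58 + 2.92·54 = -306.32.
Var(B) = a²·Var(M) + b²·Var(Y) + 2ab·covariance of M and Y with a = -8, b = 2.92.
= (-8)²·117 + 2.92²·119.1 + 2·(-8)·2.92·(-60)
= 7488 + 1015.49424 + 2803.2 = 11306.69424.

μ_B = -306.32, Var(B) = 11306.69424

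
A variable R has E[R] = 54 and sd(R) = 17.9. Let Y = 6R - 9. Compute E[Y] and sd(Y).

Y = 6R - 9 is linear with a = 6, b = -9.
E[Y] = a·E[R] + b = 6·54 + (-9) = 315.
sd(Y) = |a|·sd(R) = |6|·17.9 = 107.4.

E[Y] = 315, sd(Y) = 107.4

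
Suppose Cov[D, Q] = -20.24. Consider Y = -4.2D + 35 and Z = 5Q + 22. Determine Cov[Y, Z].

Cov[Y, Z] = a·c·Cov[D, Q] = (-4.2)·5·(-20.24) = 425.04. Additive constants drop out.

Cov[Y, Z] = 425.04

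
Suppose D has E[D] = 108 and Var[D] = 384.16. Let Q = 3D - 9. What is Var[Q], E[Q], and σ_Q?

Q = 3D - 9 is linear with a = 3, b = -9.
Var[Q] = a²·Var[D] = 3²·384.16 = 3457.44 (the additive constant -9 does not affect variance).
E[Q] = a·E[D] + b = 3·108 + (-9) = 315.
σ_D = √384.16 = 19.6.
σ_Q = |a|·σ_D = |3|·19.6 = 58.8.

Var[Q] = 3457.44, E[Q] = 315, σ_Q = 58.8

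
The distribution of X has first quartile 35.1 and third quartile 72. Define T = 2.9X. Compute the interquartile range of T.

IQR of X = Q3 − Q1 = 72 − 35.1 = 36.9.
Under T = aX + b, IQR(T) = |a|·IQR(X) = |2.9|·36.9 = 107.01 (shifts cancel; spread scales by |a|).

IQR(T) = 107.01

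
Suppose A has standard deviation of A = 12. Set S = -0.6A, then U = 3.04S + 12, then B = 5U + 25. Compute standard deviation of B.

standard deviation of S = |-0.6|·12 = 7.2.
standard deviation of U = |3.04|·7.2 = 21.888.
standard deviation of B = |5|·21.888 = 109.44.

standard deviation of B = 109.44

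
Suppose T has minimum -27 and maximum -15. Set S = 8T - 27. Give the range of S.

Range of T = -15 − (-27) = 12.
Range(S) = |a|·Range(T) = |8|·12 = 96.

Range(S) = 96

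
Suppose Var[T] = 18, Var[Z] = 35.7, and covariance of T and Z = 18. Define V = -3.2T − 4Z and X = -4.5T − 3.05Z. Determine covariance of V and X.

By bilinearity, covariance of V and X = ac·Var[T] + bd·Var[Z] + (ad+bc)·covariance of T and Z, with a=-3.2, b=-4, c=-4.5, d=-3.05.
ac·Var[T] = (-3.2)·(-4.5)·18 = 259.2
bd·Var[Z] = (-4)·(-3.05)·35.7 = 435.54
(ad+bc)·covariance of T and Z = (27.76)·18 = 499.68
covariance of V and X = 259.2 + 435.54 + 499.68 = 1194.42.

covariance of V and X = 1194.42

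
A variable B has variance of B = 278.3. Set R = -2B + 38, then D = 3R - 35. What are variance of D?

variance of D = 10018.8

variance of R = (-2)²·278.3 = 1113.2.
variance of D = 3²·1113.2 = 10018.8.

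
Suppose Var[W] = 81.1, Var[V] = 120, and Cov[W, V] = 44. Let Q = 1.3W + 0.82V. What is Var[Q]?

Var[Q] = a²·Var[W] + b²·Var[V] + 2ab·Cov[W, V] with a = 1.3, b = 0.82.
= 1.3²·81.1 + 0.82²·120 + 2·1.3·0.82·44
= 137.059 + 80.688 + 93.808 = 311.555.

Var[Q] = 311.555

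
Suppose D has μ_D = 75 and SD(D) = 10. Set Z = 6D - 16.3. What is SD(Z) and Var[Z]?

Z = 6D - 16.3 is linear with a = 6, b = -16.3.
SD(Z) = |a|·SD(D) = |6|·10 = 60.
Var[D] = 10² = 100.
Var[Z] = a²·Var[D] = 6²·100 = 3600 (the additive constant -16.3 does not affect variance).

SD(Z) = 60, Var[Z] = 3600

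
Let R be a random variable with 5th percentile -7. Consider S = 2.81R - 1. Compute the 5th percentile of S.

5th percentile of S = -20.67

Since a = 2.81 > 0 the transformation is increasing, so the 5th percentile of S = a·(P_{5} of R) + b = 2.81·(-7) + (-1) = -20.67.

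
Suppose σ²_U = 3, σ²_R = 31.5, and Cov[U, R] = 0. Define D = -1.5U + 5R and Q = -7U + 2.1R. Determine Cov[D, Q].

Cov[D, Q] = 362.25

By bilinearity, Cov[D, Q] = ac·σ²_U + bd·σ²_R + (ad+bc)·Cov[U, R], with a=-1.5, b=5, c=-7, d=2.1.
ac·σ²_U = (-1.5)·(-7)·3 = 31.5
bd·σ²_R = 5·2.1·31.5 = 330.75
(ad+bc)·Cov[U, R] = (-38.15)·0 = 0
Cov[D, Q] = 31.5 + 330.75 + 0 = 362.25.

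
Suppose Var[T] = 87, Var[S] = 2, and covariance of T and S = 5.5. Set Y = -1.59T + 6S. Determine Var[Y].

Var[Y] = 187.0047

Var[Y] = a²·Var[T] + b²·Var[S] + 2ab·covariance of T and S with a = -1.59, b = 6.
= (-1.59)²·87 + 6²·2 + 2·(-1.59)·6·5.5
= 219.9447 + 72 + (-104.94) = 187.0047.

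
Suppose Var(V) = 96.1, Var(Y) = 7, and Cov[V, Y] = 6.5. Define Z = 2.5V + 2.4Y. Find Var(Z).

Var(Z) = a²·Var(V) + b²·Var(Y) + 2ab·Cov[V, Y] with a = 2.5, b = 2.4.
= 2.5²·96.1 + 2.4²·7 + 2·2.5·2.4·6.5
= 600.625 + 40.32 + 78 = 718.945.

Var(Z) = 718.945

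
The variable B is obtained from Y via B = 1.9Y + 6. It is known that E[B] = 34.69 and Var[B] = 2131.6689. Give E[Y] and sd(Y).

From B = 1.9Y + 6: E[B] = a·E[Y] + b, so E[Y] = (E[B] − b)/a = (34.69 − 6)/1.9 = 15.1.
sd(B) = √2131.6689 = 46.17.
sd(B) = |a|·sd(Y), so sd(Y) = 46.17/|1.9| = 24.3.

E[Y] = 15.1, sd(Y) = 24.3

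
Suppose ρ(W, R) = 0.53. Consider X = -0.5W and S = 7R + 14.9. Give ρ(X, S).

Linear rescalings preserve |correlation|; the slopes -0.5 and 7 have opposite signs, so the correlation flips sign: ρ(X, S) = −ρ(W, R) = -0.53.

ρ(X, S) = -0.53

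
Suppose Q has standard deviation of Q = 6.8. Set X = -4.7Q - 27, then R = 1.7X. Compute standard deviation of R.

standard deviation of R = 54.332

standard deviation of X = |-4.7|·6.8 = 31.96.
standard deviation of R = |1.7|·31.96 = 54.332.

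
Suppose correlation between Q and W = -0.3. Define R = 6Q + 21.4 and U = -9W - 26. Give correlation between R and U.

Linear rescalings preserve |correlation|; the slopes 6 and -9 have opposite signs, so the correlation flips sign: correlation between R and U = −correlation between Q and W = 0.3.

correlation between R and U = 0.3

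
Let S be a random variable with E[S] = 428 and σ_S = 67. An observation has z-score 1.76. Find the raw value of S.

S = E[S] + z·σ_S = 428 + 1.76·67 = 545.92.

S = 545.92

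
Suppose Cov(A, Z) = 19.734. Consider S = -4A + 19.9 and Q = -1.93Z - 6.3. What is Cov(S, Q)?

Cov(S, Q) = a·c·Cov(A, Z) = (-4)·(-1.93)·19.734 = 152.34648. Additive constants drop out.

Cov(S, Q) = 152.34648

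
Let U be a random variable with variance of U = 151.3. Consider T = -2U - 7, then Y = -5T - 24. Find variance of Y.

variance of Y = 15130

variance of T = (-2)²·151.3 = 605.2.
variance of Y = (-5)²·605.2 = 15130.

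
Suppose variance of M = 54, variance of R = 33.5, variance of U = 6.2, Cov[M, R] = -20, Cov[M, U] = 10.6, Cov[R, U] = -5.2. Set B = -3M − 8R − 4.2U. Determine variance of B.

variance of B = 1697.048

variance of B = a²·variance of M + b²·variance of R + c²·variance of U + 2ab·Cov[M, R] + 2ac·Cov[M, U] + 2bc·Cov[R, U], with a = -3, b = -8, c = -4.2.
= 486 + 2144 + 109.368 + (-960) + 267.12 + (-349.44)
= 1697.048.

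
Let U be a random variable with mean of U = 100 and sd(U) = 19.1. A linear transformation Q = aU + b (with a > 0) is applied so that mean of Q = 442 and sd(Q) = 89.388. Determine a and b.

sd(Q) = a·sd(U) (a > 0), so a = 89.388/19.1 = 4.68.
mean of Q = a·mean of U + b, so b = 442 − 4.68·100 = -26.

a = 4.68, b = -26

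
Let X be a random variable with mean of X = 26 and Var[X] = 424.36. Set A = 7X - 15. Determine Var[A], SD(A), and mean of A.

Var[A] = 20793.64, SD(A) = 144.2, mean of A = 167

A = 7X - 15 is linear with a = 7, b = -15.
Var[A] = a²·Var[X] = 7²·424.36 = 20793.64 (the additive constant -15 does not affect variance).
SD(X) = √424.36 = 20.6.
SD(A) = |a|·SD(X) = |7|·20.6 = 144.2.
mean of A = a·mean of X + b = 7·26 + (-15) = 167.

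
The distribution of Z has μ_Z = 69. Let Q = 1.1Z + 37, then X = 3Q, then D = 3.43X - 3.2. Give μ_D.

μ_D = 1158.541

μ_Q = 1.1·69 + 37 = 112.9.
μ_X = 3·112.9 = 338.7.
μ_D = 3.43·338.7 + (-3.2) = 1158.541.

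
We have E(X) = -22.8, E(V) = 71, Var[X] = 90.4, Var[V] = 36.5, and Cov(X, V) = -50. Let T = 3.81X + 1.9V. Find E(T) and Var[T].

E(T) = 3.81·E(X) + 1.9·E(V) = 3.81·(-22.8) + 1.9·71 = 48.032.
Var[T] = a²·Var[X] + b²·Var[V] + 2ab·Cov(X, V) with a = 3.81, b = 1.9.
= 3.81²·90.4 + 1.9²·36.5 + 2·3.81·1.9·(-50)
= 1312.25544 + 131.765 + (-723.9) = 720.12044.

E(T) = 48.032, Var[T] = 720.12044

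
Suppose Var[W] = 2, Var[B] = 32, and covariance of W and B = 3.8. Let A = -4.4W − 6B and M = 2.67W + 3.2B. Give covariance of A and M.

covariance of A and M = -752.276

By bilinearity, covariance of A and M = ac·Var[W] + bd·Var[B] + (ad+bc)·covariance of W and B, with a=-4.4, b=-6, c=2.67, d=3.2.
ac·Var[W] = (-4.4)·2.67·2 = -23.496
bd·Var[B] = (-6)·3.2·32 = -614.4
(ad+bc)·covariance of W and B = (-30.1)·3.8 = -114.38
covariance of A and M = -23.496 + (-614.4) + (-114.38) = -752.276.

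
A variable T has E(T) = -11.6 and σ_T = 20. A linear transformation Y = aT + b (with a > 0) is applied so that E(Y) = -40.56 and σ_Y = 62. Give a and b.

a = 3.1, b = -4.6

σ_Y = a·σ_T (a > 0), so a = 62/20 = 3.1.
E(Y) = a·E(T) + b, so b = -40.56 − 3.1·(-11.6) = -4.6.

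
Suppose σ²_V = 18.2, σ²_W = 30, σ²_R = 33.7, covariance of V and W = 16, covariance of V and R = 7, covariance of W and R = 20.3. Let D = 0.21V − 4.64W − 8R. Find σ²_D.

σ²_D = a²·σ²_V + b²·σ²_W + c²·σ²_R + 2ab·covariance of V and W + 2ac·covariance of V and R + 2bc·covariance of W and R, with a = 0.21, b = -4.64, c = -8.
= 0.80262 + 645.888 + 2156.8 + (-31.1808) + (-23.52) + 1507.072
= 4255.86182.

σ²_D = 4255.86182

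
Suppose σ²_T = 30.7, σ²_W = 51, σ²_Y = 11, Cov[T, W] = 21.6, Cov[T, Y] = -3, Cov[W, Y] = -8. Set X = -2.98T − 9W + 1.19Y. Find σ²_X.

σ²_X = a²·σ²_T + b²·σ²_W + c²·σ²_Y + 2ab·Cov[T, W] + 2ac·Cov[T, Y] + 2bc·Cov[W, Y], with a = -2.98, b = -9, c = 1.19.
= 272.62828 + 4131 + 15.5771 + 1158.624 + 21.2772 + 171.36
= 5770.46658.

σ²_X = 5770.46658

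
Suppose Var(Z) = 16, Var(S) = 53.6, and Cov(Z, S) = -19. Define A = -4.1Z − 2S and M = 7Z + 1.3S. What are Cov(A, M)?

By bilinearity, Cov(A, M) = ac·Var(Z) + bd·Var(S) + (ad+bc)·Cov(Z, S), with a=-4.1, b=-2, c=7, d=1.3.
ac·Var(Z) = (-4.1)·7·16 = -459.2
bd·Var(S) = (-2)·1.3·53.6 = -139.36
(ad+bc)·Cov(Z, S) = (-19.33)·(-19) = 367.27
Cov(A, M) = -459.2 + (-139.36) + 367.27 = -231.29.

Cov(A, M) = -231.29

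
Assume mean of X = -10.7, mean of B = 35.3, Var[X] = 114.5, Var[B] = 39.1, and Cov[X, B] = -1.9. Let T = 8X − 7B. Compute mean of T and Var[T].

mean of T = 8·mean of X + (-7)·mean of B = 8·(-10.7) + (-7)·35.3 = -332.7.
Var[T] = a²·Var[X] + b²·Var[B] + 2ab·Cov[X, B] with a = 8, b = -7.
= 8²·114.5 + (-7)²·39.1 + 2·8·(-7)·(-1.9)
= 7328 + 1915.9 + 212.8 = 9456.7.

mean of T = -332.7, Var[T] = 9456.7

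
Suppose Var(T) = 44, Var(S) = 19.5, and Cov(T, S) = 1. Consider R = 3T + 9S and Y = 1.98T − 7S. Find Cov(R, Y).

By bilinearity, Cov(R, Y) = ac·Var(T) + bd·Var(S) + (ad+bc)·Cov(T, S), with a=3, b=9, c=1.98, d=-7.
ac·Var(T) = 3·1.98·44 = 261.36
bd·Var(S) = 9·(-7)·19.5 = -1228.5
(ad+bc)·Cov(T, S) = (-3.18)·1 = -3.18
Cov(R, Y) = 261.36 + (-1228.5) + (-3.18) = -970.32.

Cov(R, Y) = -970.32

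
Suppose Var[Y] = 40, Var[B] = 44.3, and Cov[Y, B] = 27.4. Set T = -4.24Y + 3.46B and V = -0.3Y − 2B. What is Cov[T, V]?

By bilinearity, Cov[T, V] = ac·Var[Y] + bd·Var[B] + (ad+bc)·Cov[Y, B], with a=-4.24, b=3.46, c=-0.3, d=-2.
ac·Var[Y] = (-4.24)·(-0.3)·40 = 50.88
bd·Var[B] = 3.46·(-2)·44.3 = -306.556
(ad+bc)·Cov[Y, B] = (7.442)·27.4 = 203.9108
Cov[T, V] = 50.88 + (-306.556) + 203.9108 = -51.7652.

Cov[T, V] = -51.7652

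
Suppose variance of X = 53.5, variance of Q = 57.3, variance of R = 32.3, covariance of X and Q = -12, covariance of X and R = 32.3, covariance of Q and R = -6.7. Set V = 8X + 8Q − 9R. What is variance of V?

variance of V = a²·variance of X + b²·variance of Q + c²·variance of R + 2ab·covariance of X and Q + 2ac·covariance of X and R + 2bc·covariance of Q and R, with a = 8, b = 8, c = -9.
= 3424 + 3667.2 + 2616.3 + (-1536) + (-4651.2) + 964.8
= 4485.1.

variance of V = 4485.1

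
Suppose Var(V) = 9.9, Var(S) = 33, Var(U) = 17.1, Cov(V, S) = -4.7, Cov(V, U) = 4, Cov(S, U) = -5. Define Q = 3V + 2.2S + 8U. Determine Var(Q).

Var(Q) = 1297.18

Var(Q) = a²·Var(V) + b²·Var(S) + c²·Var(U) + 2ab·Cov(V, S) + 2ac·Cov(V, U) + 2bc·Cov(S, U), with a = 3, b = 2.2, c = 8.
= 89.1 + 159.72 + 1094.4 + (-62.04) + 192 + (-176)
= 1297.18.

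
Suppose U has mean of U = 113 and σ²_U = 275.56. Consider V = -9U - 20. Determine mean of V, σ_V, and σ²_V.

V = -9U - 20 is linear with a = -9, b = -20.
mean of V = a·mean of U + b = (-9)·113 + (-20) = -1037.
σ_U = √275.56 = 16.6.
σ_V = |a|·σ_U = |-9|·16.6 = 149.4.
σ²_V = a²·σ²_U = (-9)²·275.56 = 22320.36 (the additive constant -20 does not affect variance).

mean of V = -1037, σ_V = 149.4, σ²_V = 22320.36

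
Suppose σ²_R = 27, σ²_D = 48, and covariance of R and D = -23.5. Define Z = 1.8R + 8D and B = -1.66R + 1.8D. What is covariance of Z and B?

By bilinearity, covariance of Z and B = ac·σ²_R + bd·σ²_D + (ad+bc)·covariance of R and D, with a=1.8, b=8, c=-1.66, d=1.8.
ac·σ²_R = 1.8·(-1.66)·27 = -80.676
bd·σ²_D = 8·1.8·48 = 691.2
(ad+bc)·covariance of R and D = (-10.04)·(-23.5) = 235.94
covariance of Z and B = -80.676 + 691.2 + 235.94 = 846.464.

covariance of Z and B = 846.464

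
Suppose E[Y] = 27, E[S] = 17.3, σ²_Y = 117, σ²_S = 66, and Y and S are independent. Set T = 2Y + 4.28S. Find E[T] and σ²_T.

E[T] = 2·E[Y] + 4.28·E[S] = 2·27 + 4.28·17.3 = 128.044.
σ²_T = a²·σ²_Y + b²·σ²_S + 2ab·covariance of Y and S with a = 2, b = 4.28.
Independence gives covariance of Y and S = 0.
= 2²·117 + 4.28²·66 + 2·2·4.28·0
= 468 + 1209.0144 + 0 = 1677.0144.

E[T] = 128.044, σ²_T = 1677.0144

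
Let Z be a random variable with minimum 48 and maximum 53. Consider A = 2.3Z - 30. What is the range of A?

Range of Z = 53 − 48 = 5.
Range(A) = |a|·Range(Z) = |2.3|·5 = 11.5.

Range(A) = 11.5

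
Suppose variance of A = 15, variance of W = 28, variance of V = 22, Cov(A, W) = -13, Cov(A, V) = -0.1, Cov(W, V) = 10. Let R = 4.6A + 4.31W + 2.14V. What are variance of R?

variance of R = 605.3052

variance of R = a²·variance of A + b²·variance of W + c²·variance of V + 2ab·Cov(A, W) + 2ac·Cov(A, V) + 2bc·Cov(W, V), with a = 4.6, b = 4.31, c = 2.14.
= 317.4 + 520.1308 + 100.7512 + (-515.476) + (-1.9688) + 184.468
= 605.3052.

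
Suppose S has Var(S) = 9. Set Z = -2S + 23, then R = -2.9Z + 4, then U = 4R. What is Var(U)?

Var(Z) = (-2)²·9 = 36.
Var(R) = (-2.9)²·36 = 302.76.
Var(U) = 4²·302.76 = 4844.16.

Var(U) = 4844.16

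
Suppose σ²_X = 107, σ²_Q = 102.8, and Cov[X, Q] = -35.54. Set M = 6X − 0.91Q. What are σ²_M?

σ²_M = a²·σ²_X + b²·σ²_Q + 2ab·Cov[X, Q] with a = 6, b = -0.91.
= 6²·107 + (-0.91)²·102.8 + 2·6·(-0.91)·(-35.54)
= 3852 + 85.12868 + 388.0968 = 4325.22548.

σ²_M = 4325.22548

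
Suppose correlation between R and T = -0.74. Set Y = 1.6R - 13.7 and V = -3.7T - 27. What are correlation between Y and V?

correlation between Y and V = 0.74

Linear rescalings preserve |correlation|; the slopes 1.6 and -3.7 have opposite signs, so the correlation flips sign: correlation between Y and V = −correlation between R and T = 0.74.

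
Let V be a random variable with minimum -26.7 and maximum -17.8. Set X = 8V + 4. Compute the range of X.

Range(X) = 71.2

Range of V = -17.8 − (-26.7) = 8.9.
Range(X) = |a|·Range(V) = |8|·8.9 = 71.2.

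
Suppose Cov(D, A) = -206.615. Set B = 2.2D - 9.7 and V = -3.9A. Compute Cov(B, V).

Cov(B, V) = a·c·Cov(D, A) = 2.2·(-3.9)·(-206.615) = 1772.7567. Additive constants drop out.

Cov(B, V) = 1772.7567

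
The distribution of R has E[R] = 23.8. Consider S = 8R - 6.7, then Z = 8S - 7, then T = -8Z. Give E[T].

E[T] = -11700.8

E[S] = 8·23.8 + (-6.7) = 183.7.
E[Z] = 8·183.7 + (-7) = 1462.6.
E[T] = (-8)·1462.6 = -11700.8.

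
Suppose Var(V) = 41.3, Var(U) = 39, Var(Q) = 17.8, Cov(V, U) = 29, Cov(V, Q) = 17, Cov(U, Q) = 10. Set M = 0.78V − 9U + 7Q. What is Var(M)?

Var(M) = 2574.80692

Var(M) = a²·Var(V) + b²·Var(U) + c²·Var(Q) + 2ab·Cov(V, U) + 2ac·Cov(V, Q) + 2bc·Cov(U, Q), with a = 0.78, b = -9, c = 7.
= 25.12692 + 3159 + 872.2 + (-407.16) + 185.64 + (-1260)
= 2574.80692.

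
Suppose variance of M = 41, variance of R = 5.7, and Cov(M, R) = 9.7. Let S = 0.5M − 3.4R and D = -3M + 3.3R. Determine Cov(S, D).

By bilinearity, Cov(S, D) = ac·variance of M + bd·variance of R + (ad+bc)·Cov(M, R), with a=0.5, b=-3.4, c=-3, d=3.3.
ac·variance of M = 0.5·(-3)·41 = -61.5
bd·variance of R = (-3.4)·3.3·5.7 = -63.954
(ad+bc)·Cov(M, R) = (11.85)·9.7 = 114.945
Cov(S, D) = -61.5 + (-63.954) + 114.945 = -10.509.

Cov(S, D) = -10.509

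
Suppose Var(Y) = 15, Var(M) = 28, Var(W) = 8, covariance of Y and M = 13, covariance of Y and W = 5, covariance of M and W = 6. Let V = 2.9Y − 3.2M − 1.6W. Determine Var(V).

Var(V) = a²·Var(Y) + b²·Var(M) + c²·Var(W) + 2ab·covariance of Y and M + 2ac·covariance of Y and W + 2bc·covariance of M and W, with a = 2.9, b = -3.2, c = -1.6.
= 126.15 + 286.72 + 20.48 + (-241.28) + (-46.4) + 61.44
= 207.11.

Var(V) = 207.11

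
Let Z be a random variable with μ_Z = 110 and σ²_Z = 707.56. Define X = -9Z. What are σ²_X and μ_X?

X = -9Z is linear with a = -9, b = 0.
σ²_X = a²·σ²_Z = (-9)²·707.56 = 57312.36.
μ_X = a·μ_Z + b = (-9)·110 = -990.

σ²_X = 57312.36, μ_X = -990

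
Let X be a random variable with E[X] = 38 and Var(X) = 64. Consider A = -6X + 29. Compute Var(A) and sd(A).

Var(A) = 2304, sd(A) = 48

A = -6X + 29 is linear with a = -6, b = 29.
Var(A) = a²·Var(X) = (-6)²·64 = 2304 (the additive constant 29 does not affect variance).
sd(X) = √64 = 8.
sd(A) = |a|·sd(X) = |-6|·8 = 48.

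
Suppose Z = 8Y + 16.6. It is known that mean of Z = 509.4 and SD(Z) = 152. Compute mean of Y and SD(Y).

mean of Y = 61.6, SD(Y) = 19

From Z = 8Y + 16.6: mean of Z = a·mean of Y + b, so mean of Y = (mean of Z − b)/a = (509.4 − 16.6)/8 = 61.6.
SD(Z) = |a|·SD(Y), so SD(Y) = 152/|8| = 19.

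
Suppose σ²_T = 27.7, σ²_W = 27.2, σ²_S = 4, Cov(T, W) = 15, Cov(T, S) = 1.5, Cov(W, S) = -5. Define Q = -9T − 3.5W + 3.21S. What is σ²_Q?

σ²_Q = 3588.7964

σ²_Q = a²·σ²_T + b²·σ²_W + c²·σ²_S + 2ab·Cov(T, W) + 2ac·Cov(T, S) + 2bc·Cov(W, S), with a = -9, b = -3.5, c = 3.21.
= 2243.7 + 333.2 + 41.2164 + 945 + (-86.67) + 112.35
= 3588.7964.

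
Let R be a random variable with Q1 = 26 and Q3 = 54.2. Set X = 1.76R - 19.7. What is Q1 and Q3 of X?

Q1(X) = 26.06, Q3(X) = 75.692

a = 1.76 > 0: Q1(X) = a·Q1(R)+b = 26.06, Q3(X) = a·Q3(R)+b = 75.692.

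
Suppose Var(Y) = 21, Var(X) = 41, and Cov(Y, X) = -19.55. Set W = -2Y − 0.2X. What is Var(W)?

Var(W) = a²·Var(Y) + b²·Var(X) + 2ab·Cov(Y, X) with a = -2, b = -0.2.
= (-2)²·21 + (-0.2)²·41 + 2·(-2)·(-0.2)·(-19.55)
= 84 + 1.64 + (-15.64) = 70.

Var(W) = 70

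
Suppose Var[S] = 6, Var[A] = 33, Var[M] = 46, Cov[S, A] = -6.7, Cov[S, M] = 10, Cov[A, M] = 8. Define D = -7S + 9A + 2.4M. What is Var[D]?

Var[D] = a²·Var[S] + b²·Var[A] + c²·Var[M] + 2ab·Cov[S, A] + 2ac·Cov[S, M] + 2bc·Cov[A, M], with a = -7, b = 9, c = 2.4.
= 294 + 2673 + 264.96 + 844.2 + (-336) + 345.6
= 4085.76.

Var[D] = 4085.76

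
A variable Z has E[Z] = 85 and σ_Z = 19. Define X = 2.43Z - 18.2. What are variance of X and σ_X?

X = 2.43Z - 18.2 is linear with a = 2.43, b = -18.2.
variance of Z = 19² = 361.
variance of X = a²·variance of Z = 2.43²·361 = 2131.6689 (the additive constant -18.2 does not affect variance).
σ_X = |a|·σ_Z = |2.43|·19 = 46.17.

variance of X = 2131.6689, σ_X = 46.17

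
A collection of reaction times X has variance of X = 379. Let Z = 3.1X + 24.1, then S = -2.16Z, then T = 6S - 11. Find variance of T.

variance of Z = 3.1²·379 = 3642.19.
variance of S = (-2.16)²·3642.19 = 16993.001664.
variance of T = 6²·16993.001664 = 611748.059904.

variance of T = 611748.059904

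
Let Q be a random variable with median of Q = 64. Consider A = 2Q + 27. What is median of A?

median of A = 155

A linear map preserves order up to sign, so median of A = a·median of Q + b = 2·64 + 27 = 155.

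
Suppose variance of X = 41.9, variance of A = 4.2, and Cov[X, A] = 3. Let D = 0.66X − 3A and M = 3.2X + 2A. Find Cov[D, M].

By bilinearity, Cov[D, M] = ac·variance of X + bd·variance of A + (ad+bc)·Cov[X, A], with a=0.66, b=-3, c=3.2, d=2.
ac·variance of X = 0.66·3.2·41.9 = 88.4928
bd·variance of A = (-3)·2·4.2 = -25.2
(ad+bc)·Cov[X, A] = (-8.28)·3 = -24.84
Cov[D, M] = 88.4928 + (-25.2) + (-24.84) = 38.4528.

Cov[D, M] = 38.4528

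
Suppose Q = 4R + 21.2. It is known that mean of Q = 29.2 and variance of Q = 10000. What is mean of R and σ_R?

mean of R = 2, σ_R = 25

From Q = 4R + 21.2: mean of Q = a·mean of R + b, so mean of R = (mean of Q − b)/a = (29.2 − 21.2)/4 = 2.
σ_Q = √10000 = 100.
σ_Q = |a|·σ_R, so σ_R = 100/|4| = 25.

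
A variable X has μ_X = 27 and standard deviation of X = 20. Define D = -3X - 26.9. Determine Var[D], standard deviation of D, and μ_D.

Var[D] = 3600, standard deviation of D = 60, μ_D = -107.9

D = -3X - 26.9 is linear with a = -3, b = -26.9.
Var[X] = 20² = 400.
Var[D] = a²·Var[X] = (-3)²·400 = 3600 (the additive constant -26.9 does not affect variance).
standard deviation of D = |a|·standard deviation of X = |-3|·20 = 60.
μ_D = a·μ_X + b = (-3)·27 + (-26.9) = -107.9.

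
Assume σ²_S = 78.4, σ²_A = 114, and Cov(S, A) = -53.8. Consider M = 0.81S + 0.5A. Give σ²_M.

σ²_M = a²·σ²_S + b²·σ²_A + 2ab·Cov(S, A) with a = 0.81, b = 0.5.
= 0.81²·78.4 + 0.5²·114 + 2·0.81·0.5·(-53.8)
= 51.43824 + 28.5 + (-43.578) = 36.36024.

σ²_M = 36.36024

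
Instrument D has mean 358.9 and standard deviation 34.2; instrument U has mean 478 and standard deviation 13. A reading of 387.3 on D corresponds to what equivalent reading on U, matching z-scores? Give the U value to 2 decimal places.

z = (387.3 − 358.9)/34.2 ≈ 0.8304.
U = 478 + z·13 = 478 + (387.3 − 358.9)·13/34.2 ≈ 488.80.

U = 488.80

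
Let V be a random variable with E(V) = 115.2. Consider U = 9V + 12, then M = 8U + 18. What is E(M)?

E(M) = 8408.4

E(U) = 9·115.2 + 12 = 1048.8.
E(M) = 8·1048.8 + 18 = 8408.4.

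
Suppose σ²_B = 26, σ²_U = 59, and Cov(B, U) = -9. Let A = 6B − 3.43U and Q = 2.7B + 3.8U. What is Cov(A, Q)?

By bilinearity, Cov(A, Q) = ac·σ²_B + bd·σ²_U + (ad+bc)·Cov(B, U), with a=6, b=-3.43, c=2.7, d=3.8.
ac·σ²_B = 6·2.7·26 = 421.2
bd·σ²_U = (-3.43)·3.8·59 = -769.006
(ad+bc)·Cov(B, U) = (13.539)·(-9) = -121.851
Cov(A, Q) = 421.2 + (-769.006) + (-121.851) = -469.657.

Cov(A, Q) = -469.657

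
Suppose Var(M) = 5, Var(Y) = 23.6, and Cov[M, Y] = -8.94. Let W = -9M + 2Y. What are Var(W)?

Var(W) = a²·Var(M) + b²·Var(Y) + 2ab·Cov[M, Y] with a = -9, b = 2.
= (-9)²·5 + 2²·23.6 + 2·(-9)·2·(-8.94)
= 405 + 94.4 + 321.84 = 821.24.

Var(W) = 821.24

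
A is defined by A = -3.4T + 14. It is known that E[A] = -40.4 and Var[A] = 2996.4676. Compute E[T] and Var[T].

From A = -3.4T + 14: E[A] = a·E[T] + b, so E[T] = (E[A] − b)/a = (-40.4 − 14)/(-3.4) = 16.
Var[A] = a²·Var[T], so Var[T] = 2996.4676/(-3.4)² = 259.21.

E[T] = 16, Var[T] = 259.21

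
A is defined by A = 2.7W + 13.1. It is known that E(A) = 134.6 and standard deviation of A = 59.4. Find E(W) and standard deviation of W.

E(W) = 45, standard deviation of W = 22

From A = 2.7W + 13.1: E(A) = a·E(W) + b, so E(W) = (E(A) − b)/a = (134.6 − 13.1)/2.7 = 45.
standard deviation of A = |a|·standard deviation of W, so standard deviation of W = 59.4/|2.7| = 22.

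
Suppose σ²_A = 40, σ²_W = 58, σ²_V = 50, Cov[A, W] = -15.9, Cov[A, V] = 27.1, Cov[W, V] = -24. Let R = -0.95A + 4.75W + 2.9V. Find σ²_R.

σ²_R = a²·σ²_A + b²·σ²_W + c²·σ²_V + 2ab·Cov[A, W] + 2ac·Cov[A, V] + 2bc·Cov[W, V], with a = -0.95, b = 4.75, c = 2.9.
= 36.1 + 1308.625 + 420.5 + 143.4975 + (-149.321) + (-661.2)
= 1098.2015.

σ²_R = 1098.2015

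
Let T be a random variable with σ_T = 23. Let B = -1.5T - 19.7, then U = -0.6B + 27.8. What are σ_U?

σ_B = |-1.5|·23 = 34.5.
σ_U = |-0.6|·34.5 = 20.7.

σ_U = 20.7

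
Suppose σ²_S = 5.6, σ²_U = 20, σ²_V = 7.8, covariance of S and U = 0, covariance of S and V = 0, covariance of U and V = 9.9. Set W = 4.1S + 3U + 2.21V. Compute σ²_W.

σ²_W = a²·σ²_S + b²·σ²_U + c²·σ²_V + 2ab·covariance of S and U + 2ac·covariance of S and V + 2bc·covariance of U and V, with a = 4.1, b = 3, c = 2.21.
= 94.136 + 180 + 38.09598 + 0 + 0 + 131.274
= 443.50598.

σ²_W = 443.50598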